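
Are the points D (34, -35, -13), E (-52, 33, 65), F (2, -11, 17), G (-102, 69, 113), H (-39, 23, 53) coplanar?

The plane through D, E, F has normal n = DE × DF = (168, 84, 112) and equation n·P = 1316.
Checking the remaining points: n·G = 1316, n·H = 1316.
All equal 1316, so all 5 points lie in one plane.

Yes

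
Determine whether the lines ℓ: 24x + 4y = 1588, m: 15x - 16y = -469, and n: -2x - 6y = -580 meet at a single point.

Intersecting ℓ and m: solving the 2×2 system gives (x, y) = (53, 79).
Substitute into n: (-2)(53) + (-6)(79) = -580.
This equals -580, so (53, 79) lies on all three lines and they are concurrent.

Yes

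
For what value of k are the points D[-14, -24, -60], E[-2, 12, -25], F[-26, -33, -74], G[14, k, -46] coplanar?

-27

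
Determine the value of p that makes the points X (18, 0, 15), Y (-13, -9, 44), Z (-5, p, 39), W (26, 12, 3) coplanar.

-12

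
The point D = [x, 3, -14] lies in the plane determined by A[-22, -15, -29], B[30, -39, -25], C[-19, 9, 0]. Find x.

-31

A normal to the plane is n = AB × AC = (-792, -1496, 1320).
D lies in the plane iff n · AD = 0.
This gives (-792)x + (-24552) = 0, so x = -31.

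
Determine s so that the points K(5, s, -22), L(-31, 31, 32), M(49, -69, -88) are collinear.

Collinearity requires KL × KM = 0; each component is linear in s.
The x-component gives (120)s + (1680) = 0, so s = -14.
The remaining components then also vanish.

-14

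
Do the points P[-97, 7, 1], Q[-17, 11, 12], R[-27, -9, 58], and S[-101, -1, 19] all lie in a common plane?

No

The four points are coplanar iff the 3×3 determinant with rows PQ, PR, PS is zero.
Rows: (80, 4, 11), (70, -16, 57), (-4, -8, 18).
Expanding along the first row: (80)(168) − (4)(1488) + (11)(-624) = 624.
Nonzero ⇒ not coplanar.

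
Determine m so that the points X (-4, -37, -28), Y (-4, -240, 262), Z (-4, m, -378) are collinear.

208

Direction XY = (0, -203, 290). From the z-coordinate of Z, the parameter along the line is τ = (-378 − (-28))/290 = -35/29.
Then m = (-37) + (-35/29)·(-203) = 208.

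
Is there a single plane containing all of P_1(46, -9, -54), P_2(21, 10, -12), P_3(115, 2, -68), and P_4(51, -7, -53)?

The four points are coplanar iff the 3×3 determinant with rows P_1P_2, P_1P_3, P_1P_4 is zero.
Rows: (-25, 19, 42), (69, 11, -14), (5, 2, 1).
Expanding along the first row: (-25)(39) − (19)(139) + (42)(83) = -130.
Nonzero ⇒ not coplanar.

No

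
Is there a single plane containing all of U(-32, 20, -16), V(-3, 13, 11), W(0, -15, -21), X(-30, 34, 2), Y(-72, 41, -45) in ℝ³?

No

The plane through U, V, W has normal n = UV × UW = (980, 1009, -791) and equation n·P = 1476.
Checking the remaining points: n·X = 3324, n·Y = 6404.
Since n·X = 3324 ≠ 1476, X is off the plane and the points are not all coplanar.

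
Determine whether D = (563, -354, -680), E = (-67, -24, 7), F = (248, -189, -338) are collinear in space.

DE = (-630, 330, 687), DF = (-315, 165, 342).
Comparing components 2 and 3: (330)(342) − (687)(165) = -495 ≠ 0, so DE and DF are not parallel and the points are not collinear.

No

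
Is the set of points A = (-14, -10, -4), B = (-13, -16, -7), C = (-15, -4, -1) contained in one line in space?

AB = (1, -6, -3), AC = (-1, 6, 3).
AB × AC = (0, 0, 0).
The cross product vanishes, so the three points are collinear.

Yes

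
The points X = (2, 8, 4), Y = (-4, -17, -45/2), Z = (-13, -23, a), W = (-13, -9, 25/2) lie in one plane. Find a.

Normal to plane XYW: n = (-663, 897/2, -273); plane equation n·P = 1170.
Requiring n·Z = 1170: (-273)a + (-3393/2) = 1170.
So a = -21/2.

-21/2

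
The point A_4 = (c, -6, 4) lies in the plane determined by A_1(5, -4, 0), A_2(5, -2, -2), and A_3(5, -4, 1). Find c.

5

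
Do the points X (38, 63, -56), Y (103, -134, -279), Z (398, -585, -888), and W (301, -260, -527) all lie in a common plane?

A normal to the plane through X, Y, Z is n = XY × XZ = (19400, -26200, 28800).
The plane has equation n·P = -2526200. For W: n·W = -2526200.
Equal, so W lies in the plane and all four are coplanar.

Yes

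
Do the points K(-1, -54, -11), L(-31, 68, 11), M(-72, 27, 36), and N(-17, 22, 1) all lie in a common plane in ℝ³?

Yes

The four points are coplanar iff the 3×3 determinant with rows KL, KM, KN is zero.
Rows: (-30, 122, 22), (-71, 81, 47), (-16, 76, 12).
Expanding along the first row: (-30)(-2600) − (122)(-100) + (22)(-4100) = 0.
Zero determinant ⇒ coplanar.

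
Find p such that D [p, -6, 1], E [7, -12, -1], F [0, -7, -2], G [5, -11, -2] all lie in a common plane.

The points are coplanar iff DE · (DF × DG) = 0.
Expanding, this is linear in p: (4)p + (-4) = 0.
So p = 1.

1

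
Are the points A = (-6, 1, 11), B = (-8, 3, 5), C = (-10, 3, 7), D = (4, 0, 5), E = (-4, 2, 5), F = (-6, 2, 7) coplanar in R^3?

Yes

The plane through A, B, C has normal n = AB × AC = (4, 16, 4) and equation n·P = 36.
Checking the remaining points: n·D = 36, n·E = 36, n·F = 36.
All equal 36, so all 6 points lie in one plane.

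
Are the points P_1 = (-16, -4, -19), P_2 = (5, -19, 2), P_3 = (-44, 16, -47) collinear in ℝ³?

Yes

P_1P_2 = (21, -15, 21), P_1P_3 = (-28, 20, -28).
Each component of P_1P_3 is -4/3 times the corresponding component of P_1P_2, so P_1P_3 = -4/3·P_1P_2 and the points are collinear.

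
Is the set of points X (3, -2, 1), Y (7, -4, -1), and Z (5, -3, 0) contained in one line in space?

Yes

XY = (4, -2, -2), XZ = (2, -1, -1).
Each component of XZ is 1/2 times the corresponding component of XY, so XZ = 1/2·XY and the points are collinear.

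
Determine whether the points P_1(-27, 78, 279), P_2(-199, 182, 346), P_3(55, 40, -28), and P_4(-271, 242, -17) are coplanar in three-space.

With P_1 as base: P_1P_2 = (-172, 104, 67), P_1P_3 = (82, -38, -307), P_1P_4 = (-244, 164, -296).
P_1P_3 × P_1P_4 = (61596, 99180, 4176).
P_1P_2 · (P_1P_3 × P_1P_4) = 0.
The scalar triple product vanishes, so the four points are coplanar.

Yes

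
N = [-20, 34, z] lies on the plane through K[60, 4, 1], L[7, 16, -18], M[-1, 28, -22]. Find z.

-29

A normal to the plane is n = KL × KM = (180, -60, -540).
N lies in the plane iff n · KN = 0.
This gives (-540)z + (-15660) = 0, so z = -29.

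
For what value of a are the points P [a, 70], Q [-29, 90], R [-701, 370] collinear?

The three points are collinear iff det[PQ; PR] = 0.
This determinant is linear in a: (-280)a + (5320) = 0, so a = 19.

19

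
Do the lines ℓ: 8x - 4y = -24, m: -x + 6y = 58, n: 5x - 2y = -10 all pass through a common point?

Lines aᵢx + bᵢy = cᵢ with pairwise distinct directions are concurrent exactly when det[aᵢ bᵢ cᵢ] = 0.
Here the determinant is 0.
It vanishes, so the lines are concurrent at (2, 10).

Yes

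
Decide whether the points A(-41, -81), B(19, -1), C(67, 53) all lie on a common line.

No

AB = (60, 80), AC = (108, 134).
det[AB; AC] = (60)(134) − (80)(108) = -600.
The determinant is nonzero, so they are not collinear.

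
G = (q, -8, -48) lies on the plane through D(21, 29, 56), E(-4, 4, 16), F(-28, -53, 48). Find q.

A normal to the plane is n = DE × DF = (-3080, 1760, 825).
G lies in the plane iff n · DG = 0.
This gives (-3080)q + (-86240) = 0, so q = -28.

-28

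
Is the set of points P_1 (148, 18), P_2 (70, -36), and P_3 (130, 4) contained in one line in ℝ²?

P_1P_2 = (-78, -54), P_1P_3 = (-18, -14).
Twice the signed area of △P_1P_2P_3 is (-78)(-14) − (-54)(-18) = 120.
The area is nonzero, so the three points are not collinear.

No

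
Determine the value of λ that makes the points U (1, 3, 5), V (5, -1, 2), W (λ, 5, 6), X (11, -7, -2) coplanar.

-1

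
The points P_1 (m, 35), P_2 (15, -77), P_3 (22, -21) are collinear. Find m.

29

Collinearity: (P_1 − P_2) must be parallel to (P_3 − P_2) = (7, 56).
Cross-multiplying the components: (m − 15)·(56) = (112)·(7).
Solving gives m = 29.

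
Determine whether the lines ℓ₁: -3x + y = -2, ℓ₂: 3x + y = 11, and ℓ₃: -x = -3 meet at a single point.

No

Intersecting ℓ₁ and ℓ₂: solving the 2×2 system gives (x, y) = (13/6, 9/2).
Substitute into ℓ₃: (-1)(13/6) + (0)(9/2) = -13/6.
But ℓ₃ requires -3 ≠ -13/6, so the three lines have no common point.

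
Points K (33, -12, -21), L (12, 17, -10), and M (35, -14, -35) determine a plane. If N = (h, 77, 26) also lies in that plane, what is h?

Coplanarity requires KL · (KM × KN) = 0.
KL = (-21, 29, 11), KM = (2, -2, -14); the triple product is linear in h with coefficient -384 and constant term -12288.
Setting it to zero: h = -32.

-32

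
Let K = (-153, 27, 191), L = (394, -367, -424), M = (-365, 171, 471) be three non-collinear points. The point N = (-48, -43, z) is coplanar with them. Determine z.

46

The plane through K, L, M has equation −21760x − 22780y − 4760z = 1805060.
Substituting N: (-4760)z + (2024020) = 1805060, so z = 46.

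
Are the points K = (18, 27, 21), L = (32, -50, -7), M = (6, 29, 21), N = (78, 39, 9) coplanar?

The four points are coplanar iff the 3×3 determinant with rows KL, KM, KN is zero.
Rows: (14, -77, -28), (-12, 2, 0), (60, 12, -12).
Expanding along the first row: (14)(-24) − (-77)(144) + (-28)(-264) = 18144.
Nonzero ⇒ not coplanar.

No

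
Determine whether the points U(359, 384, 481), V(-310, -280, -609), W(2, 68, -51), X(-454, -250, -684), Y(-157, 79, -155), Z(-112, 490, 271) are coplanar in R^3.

No

The plane through U, V, W has normal n = UV × UW = (8808, 33222, -25644) and equation n·P = 3584556.
Checking the remaining points: n·X = 5236164, n·Y = 5216502, n·Z = 8342760.
Since n·X = 5236164 ≠ 3584556, X is off the plane and the points are not all coplanar.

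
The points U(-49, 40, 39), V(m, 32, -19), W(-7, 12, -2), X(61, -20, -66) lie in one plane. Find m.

17

The points are coplanar iff UV · (UW × UX) = 0.
Expanding, this is linear in m: (480)m + (-8160) = 0.
So m = 17.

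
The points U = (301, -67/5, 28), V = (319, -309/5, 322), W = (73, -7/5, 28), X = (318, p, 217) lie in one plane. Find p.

-224/5

Coplanarity ⇔ det[UV; UW; UX] = 0.
Expanding, this is linear in p: (-67032)p + (-15015168/5) = 0.
So p = -224/5.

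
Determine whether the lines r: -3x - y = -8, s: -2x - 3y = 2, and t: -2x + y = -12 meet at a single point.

No

The three lines meet at one point iff the augmented coefficient matrix [aᵢ bᵢ cᵢ] has rank < 3, i.e. its determinant vanishes.
Here the determinant is -10.
Nonzero, so no common point exists.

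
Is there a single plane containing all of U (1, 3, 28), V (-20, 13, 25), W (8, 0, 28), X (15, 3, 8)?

No

The four points are coplanar iff the 3×3 determinant with rows UV, UW, UX is zero.
Rows: (-21, 10, -3), (7, -3, 0), (14, 0, -20).
Expanding along the first row: (-21)(60) − (10)(-140) + (-3)(42) = 14.
Nonzero ⇒ not coplanar.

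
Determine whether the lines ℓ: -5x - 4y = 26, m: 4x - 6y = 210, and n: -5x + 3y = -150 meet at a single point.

No

The three lines meet at one point iff the augmented coefficient matrix [aᵢ bᵢ cᵢ] has rank < 3, i.e. its determinant vanishes.
Here the determinant is -18.
Nonzero, so no common point exists.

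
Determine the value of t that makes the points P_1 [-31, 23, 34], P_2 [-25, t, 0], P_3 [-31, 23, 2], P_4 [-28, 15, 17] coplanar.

7

Coplanarity ⇔ det[P_1P_2; P_1P_3; P_1P_4] = 0.
Expanding, this is linear in t: (-96)t + (672) = 0.
So t = 7.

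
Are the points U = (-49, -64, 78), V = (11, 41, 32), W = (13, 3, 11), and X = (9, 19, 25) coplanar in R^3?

No

A normal to the plane through U, V, W is n = UV × UW = (-3953, 1168, -2490).
The plane has equation n·P = -75275. For X: n·X = -75635.
-75635 ≠ -75275, so X is off the plane.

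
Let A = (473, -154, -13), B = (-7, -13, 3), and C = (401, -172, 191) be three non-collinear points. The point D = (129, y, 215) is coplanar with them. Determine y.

The plane through A, B, C has equation 29052x + 96768y + 18792z = -1404972.
Substituting D: (96768)y + (7787988) = -1404972, so y = -95.

-95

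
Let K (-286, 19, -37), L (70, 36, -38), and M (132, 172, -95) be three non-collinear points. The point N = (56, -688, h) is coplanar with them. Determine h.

271

Coplanarity requires KL · (KM × KN) = 0.
KL = (356, 17, -1), KM = (418, 153, -58); the triple product is linear in h with coefficient 47362 and constant term -12835102.
Setting it to zero: h = 271.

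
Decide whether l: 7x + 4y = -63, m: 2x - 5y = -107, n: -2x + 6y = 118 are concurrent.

No

Intersecting l and m: solving the 2×2 system gives (x, y) = (-743/43, 623/43).
Substitute into n: (-2)(-743/43) + (6)(623/43) = 5224/43.
But n requires 118 ≠ 5224/43, so the three lines have no common point.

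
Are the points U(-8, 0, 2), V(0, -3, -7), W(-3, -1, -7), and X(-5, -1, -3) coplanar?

A normal to the plane through U, V, W is n = UV × UW = (18, 27, 7).
The plane has equation n·P = -130. For X: n·X = -138.
-138 ≠ -130, so X is off the plane.

No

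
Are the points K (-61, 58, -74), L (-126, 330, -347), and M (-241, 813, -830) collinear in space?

KL = (-65, 272, -273), KM = (-180, 755, -756).
Comparing components 2 and 3: (272)(-756) − (-273)(755) = 483 ≠ 0, so KL and KM are not parallel and the points are not collinear.

No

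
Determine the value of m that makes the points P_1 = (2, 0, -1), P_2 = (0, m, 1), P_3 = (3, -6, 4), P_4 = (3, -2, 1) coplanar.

-4

Coplanarity ⇔ det[P_1P_2; P_1P_3; P_1P_4] = 0.
Expanding, this is linear in m: (3)m + (12) = 0.
So m = -4.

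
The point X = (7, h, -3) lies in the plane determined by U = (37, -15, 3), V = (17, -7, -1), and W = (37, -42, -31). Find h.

-3

The plane through U, V, W has equation −380x − 680y + 540z = -2240.
Substituting X: (-680)h + (-4280) = -2240, so h = -3.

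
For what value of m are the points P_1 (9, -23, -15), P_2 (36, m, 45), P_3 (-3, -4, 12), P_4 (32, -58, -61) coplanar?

Normal to plane P_1P_3P_4: n = (71, 69, -17); plane equation n·P = -693.
Requiring n·P_2 = -693: (69)m + (1791) = -693.
So m = -36.

-36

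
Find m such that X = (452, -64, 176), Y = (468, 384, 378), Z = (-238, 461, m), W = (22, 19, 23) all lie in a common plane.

Normal to plane XYW: n = (-85310, -84412, 193968); plane equation n·P = 980616.
Requiring n·Z = 980616: (193968)m + (-18610152) = 980616.
So m = 101.

101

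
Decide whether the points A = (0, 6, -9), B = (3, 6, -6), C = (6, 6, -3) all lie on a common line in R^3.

AB = (3, 0, 3), AC = (6, 0, 6).
AB × AC = (0, 0, 0).
The cross product vanishes, so the three points are collinear.

Yes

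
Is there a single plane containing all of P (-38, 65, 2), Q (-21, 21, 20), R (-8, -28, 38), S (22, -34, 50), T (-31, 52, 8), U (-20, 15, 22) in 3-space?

The plane through P, Q, R has normal n = PQ × PR = (90, -72, -261) and equation n·X = -8622.
Checking the remaining points: n·S = -8622, n·T = -8622, n·U = -8622.
All equal -8622, so all 6 points lie in one plane.

Yes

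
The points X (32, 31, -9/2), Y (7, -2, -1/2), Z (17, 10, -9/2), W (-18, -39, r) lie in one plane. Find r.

-9/2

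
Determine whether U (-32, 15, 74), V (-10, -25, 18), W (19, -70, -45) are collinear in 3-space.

No

UV = (22, -40, -56), UW = (51, -85, -119).
UV × UW = (0, -238, 170).
The cross product is nonzero, so the points do not lie on one line.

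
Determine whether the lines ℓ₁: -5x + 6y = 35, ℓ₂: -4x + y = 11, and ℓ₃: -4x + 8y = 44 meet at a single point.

Intersecting ℓ₁ and ℓ₂: solving the 2×2 system gives (x, y) = (-31/19, 85/19).
Substitute into ℓ₃: (-4)(-31/19) + (8)(85/19) = 804/19.
But ℓ₃ requires 44 ≠ 804/19, so the three lines have no common point.

No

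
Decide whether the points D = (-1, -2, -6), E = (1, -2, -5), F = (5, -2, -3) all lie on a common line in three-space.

DE = (2, 0, 1), DF = (6, 0, 3).
Each component of DF is 3 times the corresponding component of DE, so DF = 3·DE and the points are collinear.

Yes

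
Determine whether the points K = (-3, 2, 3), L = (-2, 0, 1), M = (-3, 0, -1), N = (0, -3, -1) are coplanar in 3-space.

The four points are coplanar iff the 3×3 determinant with rows KL, KM, KN is zero.
Rows: (1, -2, -2), (0, -2, -4), (3, -5, -4).
Expanding along the first row: (1)(-12) − (-2)(12) + (-2)(6) = 0.
Zero determinant ⇒ coplanar.

Yes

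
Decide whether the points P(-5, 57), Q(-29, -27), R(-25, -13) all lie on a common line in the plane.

PQ = (-24, -84), PR = (-20, -70).
Checking proportionality: PR = 5/6·PQ, so the vectors are parallel and the points are collinear.

Yes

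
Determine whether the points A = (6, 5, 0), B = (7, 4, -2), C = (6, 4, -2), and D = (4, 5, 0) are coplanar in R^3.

Yes

The four points are coplanar iff the 3×3 determinant with rows AB, AC, AD is zero.
Rows: (1, -1, -2), (0, -1, -2), (-2, 0, 0).
Expanding along the first row: (1)(0) − (-1)(-4) + (-2)(-2) = 0.
Zero determinant ⇒ coplanar.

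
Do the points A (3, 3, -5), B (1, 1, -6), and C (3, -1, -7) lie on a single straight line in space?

No

AB = (-2, -2, -1), AC = (0, -4, -2).
AB × AC = (0, -4, 8).
The cross product is nonzero, so the points do not lie on one line.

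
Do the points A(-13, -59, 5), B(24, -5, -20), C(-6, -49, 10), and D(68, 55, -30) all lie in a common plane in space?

No

A normal to the plane through A, B, C is n = AB × AC = (520, -360, -8).
The plane has equation n·P = 14440. For D: n·D = 15800.
15800 ≠ 14440, so D is off the plane.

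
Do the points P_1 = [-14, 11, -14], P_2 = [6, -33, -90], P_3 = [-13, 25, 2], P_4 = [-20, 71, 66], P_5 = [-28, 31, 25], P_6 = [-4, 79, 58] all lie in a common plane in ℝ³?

No

The plane through P_1, P_2, P_3 has normal n = P_1P_2 × P_1P_3 = (360, -396, 324) and equation n·P = -13932.
Checking the remaining points: n·P_4 = -13932, n·P_5 = -14256, n·P_6 = -13932.
Since n·P_5 = -14256 ≠ -13932, P_5 is off the plane and the points are not all coplanar.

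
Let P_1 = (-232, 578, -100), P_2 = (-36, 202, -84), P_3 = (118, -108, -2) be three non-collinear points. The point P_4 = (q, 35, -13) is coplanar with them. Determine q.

44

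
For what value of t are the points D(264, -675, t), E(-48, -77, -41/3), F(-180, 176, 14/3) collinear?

Collinearity requires DE × DF = 0; each component is linear in t.
The x-component gives (253)t + (14421) = 0, so t = -57.
The remaining components then also vanish.

-57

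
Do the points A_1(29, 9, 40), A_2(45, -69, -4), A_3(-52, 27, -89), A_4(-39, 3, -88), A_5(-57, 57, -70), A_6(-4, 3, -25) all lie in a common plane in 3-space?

Yes

The plane through A_1, A_2, A_3 has normal n = A_1A_2 × A_1A_3 = (10854, 5628, -6030) and equation n·P = 124218.
Checking the remaining points: n·A_4 = 124218, n·A_5 = 124218, n·A_6 = 124218.
All equal 124218, so all 6 points lie in one plane.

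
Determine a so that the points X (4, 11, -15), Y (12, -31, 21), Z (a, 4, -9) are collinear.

16/3

Collinearity requires XY × XZ = 0; each component is linear in a.
The y-component gives (36)a + (-192) = 0, so a = 16/3.
The remaining components then also vanish.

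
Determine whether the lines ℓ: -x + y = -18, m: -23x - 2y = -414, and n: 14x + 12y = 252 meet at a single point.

Yes

Intersecting ℓ and m: solving the 2×2 system gives (x, y) = (18, 0).
Substitute into n: (14)(18) + (12)(0) = 252.
This equals 252, so (18, 0) lies on all three lines and they are concurrent.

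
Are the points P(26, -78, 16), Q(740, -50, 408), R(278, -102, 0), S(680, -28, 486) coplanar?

Yes

A normal to the plane through P, Q, R is n = PQ × PR = (8960, 110208, -24192).
The plane has equation n·X = -8750336. For S: n·S = -8750336.
Equal, so S lies in the plane and all four are coplanar.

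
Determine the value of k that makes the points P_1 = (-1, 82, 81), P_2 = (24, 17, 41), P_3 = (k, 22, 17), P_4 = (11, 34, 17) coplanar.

Normal to plane P_1P_2P_4: n = (2240, 1120, -420); plane equation n·P = 55580.
Requiring n·P_3 = 55580: (2240)k + (17500) = 55580.
So k = 17.

17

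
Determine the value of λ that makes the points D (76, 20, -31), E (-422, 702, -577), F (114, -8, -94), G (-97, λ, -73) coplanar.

The points are coplanar iff DE · (DF × DG) = 0.
Expanding, this is linear in λ: (-52122)λ + (11623206) = 0.
So λ = 223.

223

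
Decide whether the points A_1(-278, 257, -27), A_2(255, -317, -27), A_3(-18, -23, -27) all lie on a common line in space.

A_1A_2 = (533, -574, 0), A_1A_3 = (260, -280, 0).
A_1A_2 × A_1A_3 = (0, 0, 0).
The cross product vanishes, so the three points are collinear.

Yes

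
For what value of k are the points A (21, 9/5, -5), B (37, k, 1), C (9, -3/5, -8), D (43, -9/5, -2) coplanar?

Normal to plane ACD: n = (-18, -30, 96); plane equation n·P = -912.
Requiring n·B = -912: (-30)k + (-570) = -912.
So k = 57/5.

57/5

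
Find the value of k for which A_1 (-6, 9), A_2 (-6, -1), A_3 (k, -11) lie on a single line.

-6

Collinearity: (A_3 − A_1) must be parallel to (A_2 − A_1) = (0, -10).
Cross-multiplying the components: (k − (-6))·(-10) = (-20)·(0).
Solving gives k = -6.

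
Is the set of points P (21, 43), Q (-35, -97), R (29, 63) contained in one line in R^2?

Yes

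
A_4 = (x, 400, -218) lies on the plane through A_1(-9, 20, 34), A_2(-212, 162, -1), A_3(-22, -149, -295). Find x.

The plane through A_1, A_2, A_3 has equation −52633x − 66332y + 36153z = 376259.
Substituting A_4: (-52633)x + (-34414154) = 376259, so x = -661.

-661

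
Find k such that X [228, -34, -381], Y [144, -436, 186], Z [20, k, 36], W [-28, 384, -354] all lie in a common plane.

-76

The points are coplanar iff XY · (XZ × XW) = 0.
Expanding, this is linear in k: (142884)k + (10859184) = 0.
So k = -76.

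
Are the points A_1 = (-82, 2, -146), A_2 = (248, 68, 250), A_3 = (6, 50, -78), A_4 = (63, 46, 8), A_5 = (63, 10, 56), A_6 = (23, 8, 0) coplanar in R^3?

The plane through A_1, A_2, A_3 has normal n = A_1A_2 × A_1A_3 = (-14520, 12408, 10032) and equation n·P = -249216.
Checking the remaining points: n·A_4 = -263736, n·A_5 = -228888, n·A_6 = -234696.
Since n·A_4 = -263736 ≠ -249216, A_4 is off the plane and the points are not all coplanar.

No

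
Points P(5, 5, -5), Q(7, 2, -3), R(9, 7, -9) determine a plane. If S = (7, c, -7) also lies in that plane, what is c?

6

A normal to the plane is n = PQ × PR = (8, 16, 16).
S lies in the plane iff n · PS = 0.
This gives (16)c + (-96) = 0, so c = 6.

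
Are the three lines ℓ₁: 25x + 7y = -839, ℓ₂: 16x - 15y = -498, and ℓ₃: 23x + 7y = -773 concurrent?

Yes

The three lines meet at one point iff the augmented coefficient matrix [aᵢ bᵢ cᵢ] has rank < 3, i.e. its determinant vanishes.
Here the determinant is 0.
It vanishes, so the lines are concurrent at (-33, -2).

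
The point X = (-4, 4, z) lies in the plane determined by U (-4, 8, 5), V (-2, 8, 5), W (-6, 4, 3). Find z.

The plane through U, V, W has equation 4y − 8z = -8.
Substituting X: (-8)z + (16) = -8, so z = 3.

3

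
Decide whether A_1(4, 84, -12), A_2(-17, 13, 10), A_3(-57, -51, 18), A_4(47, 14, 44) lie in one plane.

No

With A_1 as base: A_1A_2 = (-21, -71, 22), A_1A_3 = (-61, -135, 30), A_1A_4 = (43, -70, 56).
A_1A_3 × A_1A_4 = (-5460, 4706, 10075).
A_1A_2 · (A_1A_3 × A_1A_4) = 2184.
Since 2184 ≠ 0, the four points are not coplanar.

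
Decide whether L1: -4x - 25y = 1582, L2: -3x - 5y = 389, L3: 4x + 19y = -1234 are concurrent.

Intersecting L1 and L2: solving the 2×2 system gives (x, y) = (-33, -58).
Substitute into L3: (4)(-33) + (19)(-58) = -1234.
This equals -1234, so (-33, -58) lies on all three lines and they are concurrent.

Yes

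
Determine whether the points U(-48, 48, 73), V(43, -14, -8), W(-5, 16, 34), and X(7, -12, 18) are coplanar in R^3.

A normal to the plane through U, V, W is n = UV × UW = (-174, 66, -246).
The plane has equation n·P = -6438. For X: n·X = -6438.
Equal, so X lies in the plane and all four are coplanar.

Yes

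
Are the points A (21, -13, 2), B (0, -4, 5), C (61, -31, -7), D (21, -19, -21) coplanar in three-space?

With A as base: AB = (-21, 9, 3), AC = (40, -18, -9), AD = (0, -6, -23).
AC × AD = (360, 920, -240).
AB · (AC × AD) = 0.
The scalar triple product vanishes, so the four points are coplanar.

Yes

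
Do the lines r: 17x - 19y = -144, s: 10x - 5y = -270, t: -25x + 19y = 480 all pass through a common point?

Yes

The three lines meet at one point iff the augmented coefficient matrix [aᵢ bᵢ cᵢ] has rank < 3, i.e. its determinant vanishes.
Here the determinant is 0.
It vanishes, so the lines are concurrent at (-42, -30).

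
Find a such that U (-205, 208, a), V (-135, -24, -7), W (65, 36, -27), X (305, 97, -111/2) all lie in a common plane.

Coplanarity ⇔ det[UV; UW; UX] = 0.
Expanding, this is linear in a: (2200)a + (-227700) = 0.
So a = 207/2.

207/2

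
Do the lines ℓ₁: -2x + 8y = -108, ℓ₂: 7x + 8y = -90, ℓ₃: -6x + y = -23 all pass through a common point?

No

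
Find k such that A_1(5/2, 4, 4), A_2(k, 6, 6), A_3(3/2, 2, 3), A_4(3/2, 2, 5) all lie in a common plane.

7/2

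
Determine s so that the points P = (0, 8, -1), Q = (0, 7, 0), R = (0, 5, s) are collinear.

2

Collinearity requires PQ × PR = 0; each component is linear in s.
The x-component gives (-1)s + (2) = 0, so s = 2.
The remaining components then also vanish.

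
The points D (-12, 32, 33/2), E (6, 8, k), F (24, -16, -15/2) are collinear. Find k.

Collinearity requires DE × DF = 0; each component is linear in k.
The x-component gives (48)k + (-216) = 0, so k = 9/2.
The remaining components then also vanish.

9/2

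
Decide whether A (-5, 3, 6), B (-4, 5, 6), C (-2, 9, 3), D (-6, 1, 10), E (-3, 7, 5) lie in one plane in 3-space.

Yes

The plane through A, B, C has normal n = AB × AC = (-6, 3, 0) and equation n·P = 39.
Checking the remaining points: n·D = 39, n·E = 39.
All equal 39, so all 5 points lie in one plane.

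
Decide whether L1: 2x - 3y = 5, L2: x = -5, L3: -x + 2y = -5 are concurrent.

The three lines meet at one point iff the augmented coefficient matrix [aᵢ bᵢ cᵢ] has rank < 3, i.e. its determinant vanishes.
Here the determinant is 0.
It vanishes, so the lines are concurrent at (-5, -5).

Yes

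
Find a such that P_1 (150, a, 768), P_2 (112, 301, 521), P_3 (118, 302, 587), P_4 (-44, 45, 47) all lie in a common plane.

339

The points are coplanar iff P_1P_2 · (P_1P_3 × P_1P_4) = 0.
Expanding, this is linear in a: (7452)a + (-2526228) = 0.
So a = 339.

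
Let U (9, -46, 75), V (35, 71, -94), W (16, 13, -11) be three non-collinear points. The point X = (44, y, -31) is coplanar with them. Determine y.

The plane through U, V, W has equation −91x + 1053y + 715z = 4368.
Substituting X: (1053)y + (-26169) = 4368, so y = 29.

29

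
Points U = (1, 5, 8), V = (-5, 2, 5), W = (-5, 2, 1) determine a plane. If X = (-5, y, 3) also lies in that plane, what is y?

A normal to the plane is n = UV × UW = (12, -24, 0).
X lies in the plane iff n · UX = 0.
This gives (-24)y + (48) = 0, so y = 2.

2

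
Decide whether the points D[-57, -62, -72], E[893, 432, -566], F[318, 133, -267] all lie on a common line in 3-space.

DE = (950, 494, -494), DF = (375, 195, -195).
Each component of DF is 15/38 times the corresponding component of DE, so DF = 15/38·DE and the points are collinear.

Yes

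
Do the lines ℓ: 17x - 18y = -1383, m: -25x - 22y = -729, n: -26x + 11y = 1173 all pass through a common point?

Yes

Intersecting ℓ and m: solving the 2×2 system gives (x, y) = (-21, 57).
Substitute into n: (-26)(-21) + (11)(57) = 1173.
This equals 1173, so (-21, 57) lies on all three lines and they are concurrent.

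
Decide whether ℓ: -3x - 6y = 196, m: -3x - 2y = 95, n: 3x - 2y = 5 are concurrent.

No

Intersecting ℓ and m: solving the 2×2 system gives (x, y) = (-89/6, -101/4).
Substitute into n: (3)(-89/6) + (-2)(-101/4) = 6.
But n requires 5 ≠ 6, so the three lines have no common point.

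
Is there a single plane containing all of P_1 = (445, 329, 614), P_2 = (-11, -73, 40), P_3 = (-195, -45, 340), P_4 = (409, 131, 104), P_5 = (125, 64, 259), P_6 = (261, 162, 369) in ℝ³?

The plane through P_1, P_2, P_3 has normal n = P_1P_2 × P_1P_3 = (-104528, 242416, -86736) and equation n·P = -20016000.
Checking the remaining points: n·P_4 = -20016000, n·P_5 = -20016000, n·P_6 = -20016000.
All equal -20016000, so all 6 points lie in one plane.

Yes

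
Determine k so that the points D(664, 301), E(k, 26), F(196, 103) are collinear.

The three points are collinear iff det[DE; DF] = 0.
This determinant is linear in k: (-198)k + (2772) = 0, so k = 14.

14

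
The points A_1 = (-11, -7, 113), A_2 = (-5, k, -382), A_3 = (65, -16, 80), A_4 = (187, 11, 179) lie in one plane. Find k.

-142

Normal to plane A_1A_3A_4: n = (0, -11550, 3150); plane equation n·P = 436800.
Requiring n·A_2 = 436800: (-11550)k + (-1203300) = 436800.
So k = -142.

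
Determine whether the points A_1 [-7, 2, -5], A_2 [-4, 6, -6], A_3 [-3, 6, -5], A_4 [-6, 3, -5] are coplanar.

Yes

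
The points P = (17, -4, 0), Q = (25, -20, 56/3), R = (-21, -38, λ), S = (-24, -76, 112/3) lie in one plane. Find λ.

The points are coplanar iff PQ · (PR × PS) = 0.
Expanding, this is linear in λ: (1232)λ + (-23408/3) = 0.
So λ = 19/3.

19/3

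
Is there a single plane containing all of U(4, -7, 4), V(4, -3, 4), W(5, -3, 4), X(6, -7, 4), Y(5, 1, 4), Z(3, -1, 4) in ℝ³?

The plane through U, V, W has normal n = UV × UW = (0, 0, -4) and equation n·P = -16.
Checking the remaining points: n·X = -16, n·Y = -16, n·Z = -16.
All equal -16, so all 6 points lie in one plane.

Yes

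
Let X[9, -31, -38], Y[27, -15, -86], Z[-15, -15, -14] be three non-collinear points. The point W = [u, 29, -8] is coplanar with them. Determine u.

-46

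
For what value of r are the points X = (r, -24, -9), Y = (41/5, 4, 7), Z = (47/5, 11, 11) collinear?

Direction YZ = (6/5, 7, 4). From the y-coordinate of X, the parameter along the line is τ = (-24 − 4)/7 = -4.
Then r = 41/5 + (-4)·(6/5) = 17/5.

17/5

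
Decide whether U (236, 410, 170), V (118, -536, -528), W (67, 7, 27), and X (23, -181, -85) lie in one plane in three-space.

Yes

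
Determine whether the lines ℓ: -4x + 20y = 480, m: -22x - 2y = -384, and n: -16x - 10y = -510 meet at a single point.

Intersecting ℓ and m: solving the 2×2 system gives (x, y) = (15, 27).
Substitute into n: (-16)(15) + (-10)(27) = -510.
This equals -510, so (15, 27) lies on all three lines and they are concurrent.

Yes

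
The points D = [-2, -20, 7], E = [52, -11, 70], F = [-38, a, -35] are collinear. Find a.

-26

Collinearity requires DE × DF = 0; each component is linear in a.
The x-component gives (-63)a + (-1638) = 0, so a = -26.
The remaining components then also vanish.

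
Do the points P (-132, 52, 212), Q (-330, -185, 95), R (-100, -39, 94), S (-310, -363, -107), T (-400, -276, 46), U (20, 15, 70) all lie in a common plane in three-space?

The plane through P, Q, R has normal n = PQ × PR = (17319, -27108, 25602) and equation n·X = 1731900.
Checking the remaining points: n·S = 1731900, n·T = 1731900, n·U = 1731900.
All equal 1731900, so all 6 points lie in one plane.

Yes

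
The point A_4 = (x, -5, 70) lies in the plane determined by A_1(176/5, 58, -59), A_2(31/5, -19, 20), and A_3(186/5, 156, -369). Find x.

111/5

A normal to the plane is n = A_1A_2 × A_1A_3 = (16128, -8832, -2688).
A_4 lies in the plane iff n · A_1A_4 = 0.
This gives (16128)x + (-1790208/5) = 0, so x = 111/5.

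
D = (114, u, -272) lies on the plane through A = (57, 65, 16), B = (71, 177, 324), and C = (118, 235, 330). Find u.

44

Coplanarity requires AB · (AC × AD) = 0.
AB = (14, 112, 308), AC = (61, 170, 314); the triple product is linear in u with coefficient 14392 and constant term -633248.
Setting it to zero: u = 44.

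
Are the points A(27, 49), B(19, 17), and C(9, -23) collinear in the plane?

Yes

AB = (-8, -32), AC = (-18, -72).
Checking proportionality: AC = 9/4·AB, so the vectors are parallel and the points are collinear.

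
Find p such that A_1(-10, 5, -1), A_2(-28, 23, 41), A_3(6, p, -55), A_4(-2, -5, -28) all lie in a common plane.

-15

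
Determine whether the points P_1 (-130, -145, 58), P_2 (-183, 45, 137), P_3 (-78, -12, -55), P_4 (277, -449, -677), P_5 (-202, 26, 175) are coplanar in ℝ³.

Yes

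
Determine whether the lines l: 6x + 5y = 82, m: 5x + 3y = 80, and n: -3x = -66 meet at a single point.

Yes

Lines aᵢx + bᵢy = cᵢ with pairwise distinct directions are concurrent exactly when det[aᵢ bᵢ cᵢ] = 0.
Here the determinant is 0.
It vanishes, so the lines are concurrent at (22, -10).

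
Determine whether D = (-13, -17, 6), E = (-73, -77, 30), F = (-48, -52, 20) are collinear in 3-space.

DE = (-60, -60, 24), DF = (-35, -35, 14).
Each component of DF is 7/12 times the corresponding component of DE, so DF = 7/12·DE and the points are collinear.

Yes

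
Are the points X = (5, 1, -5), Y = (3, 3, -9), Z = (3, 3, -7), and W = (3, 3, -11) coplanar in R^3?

A normal to the plane through X, Y, Z is n = XY × XZ = (4, 4, 0).
The plane has equation n·P = 24. For W: n·W = 24.
Equal, so W lies in the plane and all four are coplanar.

Yes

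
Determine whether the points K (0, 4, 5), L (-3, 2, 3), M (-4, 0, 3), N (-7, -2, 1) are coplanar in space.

A normal to the plane through K, L, M is n = KL × KM = (-4, 2, 4).
The plane has equation n·P = 28. For N: n·N = 28.
Equal, so N lies in the plane and all four are coplanar.

Yes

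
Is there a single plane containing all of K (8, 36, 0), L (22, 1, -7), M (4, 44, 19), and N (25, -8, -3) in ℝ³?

No

With K as base: KL = (14, -35, -7), KM = (-4, 8, 19), KN = (17, -44, -3).
KM × KN = (812, 311, 40).
KL · (KM × KN) = 203.
Since 203 ≠ 0, the four points are not coplanar.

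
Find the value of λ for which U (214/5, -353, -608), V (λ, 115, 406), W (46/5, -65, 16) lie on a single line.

Collinearity requires UV × UW = 0; each component is linear in λ.
The y-component gives (-624)λ + (-36816/5) = 0, so λ = -59/5.
The remaining components then also vanish.

-59/5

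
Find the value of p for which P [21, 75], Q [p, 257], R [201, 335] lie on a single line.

147

Collinearity: (Q − P) must be parallel to (R − P) = (180, 260).
Cross-multiplying the components: (p − 21)·(260) = (182)·(180).
Solving gives p = 147.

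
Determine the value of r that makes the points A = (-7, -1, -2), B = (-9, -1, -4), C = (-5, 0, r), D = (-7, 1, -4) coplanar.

-1

Normal to plane ABD: n = (4, -4, -4); plane equation n·P = -16.
Requiring n·C = -16: (-4)r + (-20) = -16.
So r = -1.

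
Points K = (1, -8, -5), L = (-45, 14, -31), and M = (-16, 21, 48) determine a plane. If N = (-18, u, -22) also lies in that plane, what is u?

The plane through K, L, M has equation 1920x + 2880y − 960z = -16320.
Substituting N: (2880)u + (-13440) = -16320, so u = -1.

-1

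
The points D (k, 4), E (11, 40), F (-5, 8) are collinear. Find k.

-7

The three points are collinear iff det[DE; DF] = 0.
This determinant is linear in k: (32)k + (224) = 0, so k = -7.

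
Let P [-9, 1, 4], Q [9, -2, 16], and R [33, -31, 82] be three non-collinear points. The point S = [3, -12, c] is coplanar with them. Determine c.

Coplanarity requires PQ · (PR × PS) = 0.
PQ = (18, -3, 12), PR = (42, -32, 78); the triple product is linear in c with coefficient -450 and constant term 15300.
Setting it to zero: c = 34.

34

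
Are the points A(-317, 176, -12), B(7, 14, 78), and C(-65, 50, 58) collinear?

AB = (324, -162, 90), AC = (252, -126, 70).
AB × AC = (0, 0, 0).
The cross product vanishes, so the three points are collinear.

Yes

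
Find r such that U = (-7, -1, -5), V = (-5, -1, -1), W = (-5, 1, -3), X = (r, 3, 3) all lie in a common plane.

Normal to plane UVW: n = (-8, 4, 4); plane equation n·P = 32.
Requiring n·X = 32: (-8)r + (24) = 32.
So r = -1.

-1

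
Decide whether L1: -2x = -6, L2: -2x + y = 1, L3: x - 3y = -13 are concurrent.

No

Intersecting L1 and L2: solving the 2×2 system gives (x, y) = (3, 7).
Substitute into L3: (1)(3) + (-3)(7) = -18.
But L3 requires -13 ≠ -18, so the three lines have no common point.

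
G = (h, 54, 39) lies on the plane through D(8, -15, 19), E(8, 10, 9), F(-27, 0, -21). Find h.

57

A normal to the plane is n = DE × DF = (-850, 350, 875).
G lies in the plane iff n · DG = 0.
This gives (-850)h + (48450) = 0, so h = 57.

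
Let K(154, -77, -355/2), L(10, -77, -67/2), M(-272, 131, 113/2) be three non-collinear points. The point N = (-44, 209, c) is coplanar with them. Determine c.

The plane through K, L, M has equation −29952x − 27648y − 29952z = 2832768.
Substituting N: (-29952)c + (-4460544) = 2832768, so c = -487/2.

-487/2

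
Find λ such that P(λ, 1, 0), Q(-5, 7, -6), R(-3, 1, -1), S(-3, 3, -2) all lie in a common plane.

-2

The points are coplanar iff PQ · (PR × PS) = 0.
Expanding, this is linear in λ: (4)λ + (8) = 0.
So λ = -2.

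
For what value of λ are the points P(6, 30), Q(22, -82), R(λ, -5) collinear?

The three points are collinear iff det[PQ; PR] = 0.
This determinant is linear in λ: (112)λ + (-1232) = 0, so λ = 11.

11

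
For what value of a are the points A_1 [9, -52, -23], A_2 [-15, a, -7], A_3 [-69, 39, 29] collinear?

-24

Direction A_1A_3 = (-78, 91, 52). From the x-coordinate of A_2, the parameter along the line is τ = (-15 − 9)/(-78) = 4/13.
Then a = (-52) + 4/13·(91) = -24.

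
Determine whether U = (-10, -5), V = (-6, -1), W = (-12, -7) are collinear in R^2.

UV = (4, 4), UW = (-2, -2).
det[UV; UW] = (4)(-2) − (4)(-2) = 0.
The determinant is zero, so the points are collinear.

Yes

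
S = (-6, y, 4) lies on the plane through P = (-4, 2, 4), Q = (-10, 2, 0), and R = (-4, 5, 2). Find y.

0

A normal to the plane is n = PQ × PR = (12, -12, -18).
S lies in the plane iff n · PS = 0.
This gives (-12)y + (0) = 0, so y = 0.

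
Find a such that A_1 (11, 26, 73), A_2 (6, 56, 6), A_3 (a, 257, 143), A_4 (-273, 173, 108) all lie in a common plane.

-446

Normal to plane A_1A_2A_4: n = (10899, 19203, 7785); plane equation n·P = 1187472.
Requiring n·A_3 = 1187472: (10899)a + (6048426) = 1187472.
So a = -446.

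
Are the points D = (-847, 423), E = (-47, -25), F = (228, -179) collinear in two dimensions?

Yes

DE = (800, -448), DF = (1075, -602).
Twice the signed area of △DEF is (800)(-602) − (-448)(1075) = 0.
The triangle is degenerate (zero area), so the points are collinear.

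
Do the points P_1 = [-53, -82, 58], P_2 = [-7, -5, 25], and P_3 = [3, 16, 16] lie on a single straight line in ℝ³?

P_1P_2 = (46, 77, -33), P_1P_3 = (56, 98, -42).
Comparing components 3 and 1: (-33)(56) − (46)(-42) = 84 ≠ 0, so P_1P_2 and P_1P_3 are not parallel and the points are not collinear.

No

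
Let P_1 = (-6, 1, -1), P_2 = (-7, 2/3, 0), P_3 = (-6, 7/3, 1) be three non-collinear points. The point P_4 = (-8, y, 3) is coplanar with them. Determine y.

5/3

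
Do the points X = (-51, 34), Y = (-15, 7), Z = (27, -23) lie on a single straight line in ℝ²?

XY = (36, -27), XZ = (78, -57).
Twice the signed area of △XYZ is (36)(-57) − (-27)(78) = 54.
The area is nonzero, so the three points are not collinear.

No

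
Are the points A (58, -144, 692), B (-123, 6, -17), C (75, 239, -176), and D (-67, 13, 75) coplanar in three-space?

No

A normal to the plane through A, B, C is n = AB × AC = (141347, -169161, -71873).
The plane has equation n·P = -17178806. For D: n·D = -17059817.
-17059817 ≠ -17178806, so D is off the plane.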